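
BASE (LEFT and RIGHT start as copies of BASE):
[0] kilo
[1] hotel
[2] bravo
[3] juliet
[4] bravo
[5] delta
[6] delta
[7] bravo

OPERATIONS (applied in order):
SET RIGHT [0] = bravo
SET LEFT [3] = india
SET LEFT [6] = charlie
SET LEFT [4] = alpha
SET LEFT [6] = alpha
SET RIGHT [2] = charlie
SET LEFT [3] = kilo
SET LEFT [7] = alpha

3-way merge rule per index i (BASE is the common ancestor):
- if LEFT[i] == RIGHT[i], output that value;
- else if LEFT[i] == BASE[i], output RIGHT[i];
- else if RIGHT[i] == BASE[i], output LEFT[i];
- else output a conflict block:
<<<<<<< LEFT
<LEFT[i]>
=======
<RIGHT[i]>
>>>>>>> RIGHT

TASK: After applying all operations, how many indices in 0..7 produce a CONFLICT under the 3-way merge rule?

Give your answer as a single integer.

Final LEFT:  [kilo, hotel, bravo, kilo, alpha, delta, alpha, alpha]
Final RIGHT: [bravo, hotel, charlie, juliet, bravo, delta, delta, bravo]
i=0: L=kilo=BASE, R=bravo -> take RIGHT -> bravo
i=1: L=hotel R=hotel -> agree -> hotel
i=2: L=bravo=BASE, R=charlie -> take RIGHT -> charlie
i=3: L=kilo, R=juliet=BASE -> take LEFT -> kilo
i=4: L=alpha, R=bravo=BASE -> take LEFT -> alpha
i=5: L=delta R=delta -> agree -> delta
i=6: L=alpha, R=delta=BASE -> take LEFT -> alpha
i=7: L=alpha, R=bravo=BASE -> take LEFT -> alpha
Conflict count: 0

Answer: 0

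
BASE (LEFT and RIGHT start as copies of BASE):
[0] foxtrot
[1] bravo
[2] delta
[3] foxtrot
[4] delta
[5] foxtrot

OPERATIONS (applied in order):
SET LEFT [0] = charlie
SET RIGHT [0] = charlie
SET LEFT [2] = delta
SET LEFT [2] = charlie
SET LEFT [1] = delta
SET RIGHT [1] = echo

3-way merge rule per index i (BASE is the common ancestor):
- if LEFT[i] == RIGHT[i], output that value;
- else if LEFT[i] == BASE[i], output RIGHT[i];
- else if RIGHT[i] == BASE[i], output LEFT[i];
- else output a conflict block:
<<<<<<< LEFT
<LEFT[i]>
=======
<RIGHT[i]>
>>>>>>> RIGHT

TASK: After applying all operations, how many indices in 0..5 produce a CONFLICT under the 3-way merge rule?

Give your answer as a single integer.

Answer: 1

Derivation:
Final LEFT:  [charlie, delta, charlie, foxtrot, delta, foxtrot]
Final RIGHT: [charlie, echo, delta, foxtrot, delta, foxtrot]
i=0: L=charlie R=charlie -> agree -> charlie
i=1: BASE=bravo L=delta R=echo all differ -> CONFLICT
i=2: L=charlie, R=delta=BASE -> take LEFT -> charlie
i=3: L=foxtrot R=foxtrot -> agree -> foxtrot
i=4: L=delta R=delta -> agree -> delta
i=5: L=foxtrot R=foxtrot -> agree -> foxtrot
Conflict count: 1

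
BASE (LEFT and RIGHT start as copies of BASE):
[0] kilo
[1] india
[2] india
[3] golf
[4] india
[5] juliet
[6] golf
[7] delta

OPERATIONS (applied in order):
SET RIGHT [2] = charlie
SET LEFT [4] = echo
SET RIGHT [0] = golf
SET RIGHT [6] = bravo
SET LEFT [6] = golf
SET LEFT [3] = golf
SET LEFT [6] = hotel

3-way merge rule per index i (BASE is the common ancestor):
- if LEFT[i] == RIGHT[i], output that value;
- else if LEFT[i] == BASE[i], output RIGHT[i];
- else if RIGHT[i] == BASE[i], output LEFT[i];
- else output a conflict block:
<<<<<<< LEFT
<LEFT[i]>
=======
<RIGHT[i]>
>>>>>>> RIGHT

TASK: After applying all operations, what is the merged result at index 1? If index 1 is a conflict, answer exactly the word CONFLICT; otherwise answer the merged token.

Answer: india

Derivation:
Final LEFT:  [kilo, india, india, golf, echo, juliet, hotel, delta]
Final RIGHT: [golf, india, charlie, golf, india, juliet, bravo, delta]
i=0: L=kilo=BASE, R=golf -> take RIGHT -> golf
i=1: L=india R=india -> agree -> india
i=2: L=india=BASE, R=charlie -> take RIGHT -> charlie
i=3: L=golf R=golf -> agree -> golf
i=4: L=echo, R=india=BASE -> take LEFT -> echo
i=5: L=juliet R=juliet -> agree -> juliet
i=6: BASE=golf L=hotel R=bravo all differ -> CONFLICT
i=7: L=delta R=delta -> agree -> delta
Index 1 -> india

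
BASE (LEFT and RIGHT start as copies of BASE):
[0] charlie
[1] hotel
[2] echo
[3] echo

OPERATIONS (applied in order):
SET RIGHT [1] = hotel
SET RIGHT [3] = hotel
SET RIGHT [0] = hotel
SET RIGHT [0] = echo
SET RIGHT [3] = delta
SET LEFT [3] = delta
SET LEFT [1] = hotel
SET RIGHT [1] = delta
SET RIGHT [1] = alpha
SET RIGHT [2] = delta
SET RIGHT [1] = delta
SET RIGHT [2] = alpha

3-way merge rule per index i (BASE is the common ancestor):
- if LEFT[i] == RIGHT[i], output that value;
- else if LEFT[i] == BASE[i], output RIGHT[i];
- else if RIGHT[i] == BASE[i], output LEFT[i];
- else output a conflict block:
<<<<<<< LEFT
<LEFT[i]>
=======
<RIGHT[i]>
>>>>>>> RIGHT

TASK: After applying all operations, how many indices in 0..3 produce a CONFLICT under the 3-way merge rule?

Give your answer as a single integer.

Answer: 0

Derivation:
Final LEFT:  [charlie, hotel, echo, delta]
Final RIGHT: [echo, delta, alpha, delta]
i=0: L=charlie=BASE, R=echo -> take RIGHT -> echo
i=1: L=hotel=BASE, R=delta -> take RIGHT -> delta
i=2: L=echo=BASE, R=alpha -> take RIGHT -> alpha
i=3: L=delta R=delta -> agree -> delta
Conflict count: 0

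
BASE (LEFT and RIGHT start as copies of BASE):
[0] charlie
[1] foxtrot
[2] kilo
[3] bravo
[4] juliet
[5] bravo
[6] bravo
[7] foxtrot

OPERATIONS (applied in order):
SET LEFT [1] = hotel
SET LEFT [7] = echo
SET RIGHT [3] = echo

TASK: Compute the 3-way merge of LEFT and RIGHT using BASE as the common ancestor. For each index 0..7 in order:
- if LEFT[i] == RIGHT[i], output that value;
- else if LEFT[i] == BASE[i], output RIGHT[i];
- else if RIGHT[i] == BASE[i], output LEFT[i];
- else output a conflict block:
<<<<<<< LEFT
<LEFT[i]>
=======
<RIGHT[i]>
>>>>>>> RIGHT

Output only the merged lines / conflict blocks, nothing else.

Final LEFT:  [charlie, hotel, kilo, bravo, juliet, bravo, bravo, echo]
Final RIGHT: [charlie, foxtrot, kilo, echo, juliet, bravo, bravo, foxtrot]
i=0: L=charlie R=charlie -> agree -> charlie
i=1: L=hotel, R=foxtrot=BASE -> take LEFT -> hotel
i=2: L=kilo R=kilo -> agree -> kilo
i=3: L=bravo=BASE, R=echo -> take RIGHT -> echo
i=4: L=juliet R=juliet -> agree -> juliet
i=5: L=bravo R=bravo -> agree -> bravo
i=6: L=bravo R=bravo -> agree -> bravo
i=7: L=echo, R=foxtrot=BASE -> take LEFT -> echo

Answer: charlie
hotel
kilo
echo
juliet
bravo
bravo
echo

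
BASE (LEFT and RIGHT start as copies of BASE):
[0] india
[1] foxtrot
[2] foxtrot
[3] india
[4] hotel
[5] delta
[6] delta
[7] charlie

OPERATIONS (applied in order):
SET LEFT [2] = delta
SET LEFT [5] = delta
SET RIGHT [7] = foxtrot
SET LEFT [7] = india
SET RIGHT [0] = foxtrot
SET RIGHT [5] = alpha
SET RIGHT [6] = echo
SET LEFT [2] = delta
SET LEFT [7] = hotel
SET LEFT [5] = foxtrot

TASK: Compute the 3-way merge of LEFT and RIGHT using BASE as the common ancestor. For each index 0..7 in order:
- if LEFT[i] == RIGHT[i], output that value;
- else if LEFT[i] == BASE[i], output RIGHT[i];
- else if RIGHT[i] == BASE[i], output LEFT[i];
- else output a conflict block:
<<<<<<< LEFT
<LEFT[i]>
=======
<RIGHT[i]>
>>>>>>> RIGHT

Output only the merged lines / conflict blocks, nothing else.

Answer: foxtrot
foxtrot
delta
india
hotel
<<<<<<< LEFT
foxtrot
=======
alpha
>>>>>>> RIGHT
echo
<<<<<<< LEFT
hotel
=======
foxtrot
>>>>>>> RIGHT

Derivation:
Final LEFT:  [india, foxtrot, delta, india, hotel, foxtrot, delta, hotel]
Final RIGHT: [foxtrot, foxtrot, foxtrot, india, hotel, alpha, echo, foxtrot]
i=0: L=india=BASE, R=foxtrot -> take RIGHT -> foxtrot
i=1: L=foxtrot R=foxtrot -> agree -> foxtrot
i=2: L=delta, R=foxtrot=BASE -> take LEFT -> delta
i=3: L=india R=india -> agree -> india
i=4: L=hotel R=hotel -> agree -> hotel
i=5: BASE=delta L=foxtrot R=alpha all differ -> CONFLICT
i=6: L=delta=BASE, R=echo -> take RIGHT -> echo
i=7: BASE=charlie L=hotel R=foxtrot all differ -> CONFLICT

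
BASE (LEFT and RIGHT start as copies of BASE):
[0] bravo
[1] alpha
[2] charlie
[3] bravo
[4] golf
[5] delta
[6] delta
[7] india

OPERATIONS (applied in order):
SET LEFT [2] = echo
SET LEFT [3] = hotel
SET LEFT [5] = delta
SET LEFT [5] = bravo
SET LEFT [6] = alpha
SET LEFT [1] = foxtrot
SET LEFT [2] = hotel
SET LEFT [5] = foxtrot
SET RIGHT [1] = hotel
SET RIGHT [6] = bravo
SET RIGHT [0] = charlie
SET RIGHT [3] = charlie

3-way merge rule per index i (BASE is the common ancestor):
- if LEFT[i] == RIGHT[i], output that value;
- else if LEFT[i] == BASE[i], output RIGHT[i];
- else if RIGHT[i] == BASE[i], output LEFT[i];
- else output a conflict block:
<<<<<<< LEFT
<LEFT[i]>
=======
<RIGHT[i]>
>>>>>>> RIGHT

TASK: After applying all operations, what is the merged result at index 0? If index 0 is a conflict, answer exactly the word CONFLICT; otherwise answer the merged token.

Answer: charlie

Derivation:
Final LEFT:  [bravo, foxtrot, hotel, hotel, golf, foxtrot, alpha, india]
Final RIGHT: [charlie, hotel, charlie, charlie, golf, delta, bravo, india]
i=0: L=bravo=BASE, R=charlie -> take RIGHT -> charlie
i=1: BASE=alpha L=foxtrot R=hotel all differ -> CONFLICT
i=2: L=hotel, R=charlie=BASE -> take LEFT -> hotel
i=3: BASE=bravo L=hotel R=charlie all differ -> CONFLICT
i=4: L=golf R=golf -> agree -> golf
i=5: L=foxtrot, R=delta=BASE -> take LEFT -> foxtrot
i=6: BASE=delta L=alpha R=bravo all differ -> CONFLICT
i=7: L=india R=india -> agree -> india
Index 0 -> charlie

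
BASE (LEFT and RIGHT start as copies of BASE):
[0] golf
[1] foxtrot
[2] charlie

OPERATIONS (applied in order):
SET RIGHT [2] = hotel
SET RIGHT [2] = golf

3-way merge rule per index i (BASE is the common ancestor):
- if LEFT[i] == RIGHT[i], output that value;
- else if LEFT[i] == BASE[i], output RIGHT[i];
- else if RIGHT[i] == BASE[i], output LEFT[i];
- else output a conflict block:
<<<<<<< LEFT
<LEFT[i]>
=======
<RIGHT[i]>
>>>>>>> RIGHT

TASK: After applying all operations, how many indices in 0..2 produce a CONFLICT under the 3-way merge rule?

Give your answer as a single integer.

Final LEFT:  [golf, foxtrot, charlie]
Final RIGHT: [golf, foxtrot, golf]
i=0: L=golf R=golf -> agree -> golf
i=1: L=foxtrot R=foxtrot -> agree -> foxtrot
i=2: L=charlie=BASE, R=golf -> take RIGHT -> golf
Conflict count: 0

Answer: 0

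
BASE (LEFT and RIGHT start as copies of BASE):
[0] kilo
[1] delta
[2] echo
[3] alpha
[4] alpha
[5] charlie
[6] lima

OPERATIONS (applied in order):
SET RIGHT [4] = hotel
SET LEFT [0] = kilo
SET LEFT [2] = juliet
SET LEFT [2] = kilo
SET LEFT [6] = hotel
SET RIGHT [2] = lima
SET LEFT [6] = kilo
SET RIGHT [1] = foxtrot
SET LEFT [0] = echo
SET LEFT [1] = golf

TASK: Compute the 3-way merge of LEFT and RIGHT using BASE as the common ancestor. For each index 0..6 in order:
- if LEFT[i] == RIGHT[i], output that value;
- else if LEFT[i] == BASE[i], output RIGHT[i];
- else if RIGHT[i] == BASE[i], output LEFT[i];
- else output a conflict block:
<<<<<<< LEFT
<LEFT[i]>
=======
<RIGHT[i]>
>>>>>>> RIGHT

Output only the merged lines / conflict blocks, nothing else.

Answer: echo
<<<<<<< LEFT
golf
=======
foxtrot
>>>>>>> RIGHT
<<<<<<< LEFT
kilo
=======
lima
>>>>>>> RIGHT
alpha
hotel
charlie
kilo

Derivation:
Final LEFT:  [echo, golf, kilo, alpha, alpha, charlie, kilo]
Final RIGHT: [kilo, foxtrot, lima, alpha, hotel, charlie, lima]
i=0: L=echo, R=kilo=BASE -> take LEFT -> echo
i=1: BASE=delta L=golf R=foxtrot all differ -> CONFLICT
i=2: BASE=echo L=kilo R=lima all differ -> CONFLICT
i=3: L=alpha R=alpha -> agree -> alpha
i=4: L=alpha=BASE, R=hotel -> take RIGHT -> hotel
i=5: L=charlie R=charlie -> agree -> charlie
i=6: L=kilo, R=lima=BASE -> take LEFT -> kilo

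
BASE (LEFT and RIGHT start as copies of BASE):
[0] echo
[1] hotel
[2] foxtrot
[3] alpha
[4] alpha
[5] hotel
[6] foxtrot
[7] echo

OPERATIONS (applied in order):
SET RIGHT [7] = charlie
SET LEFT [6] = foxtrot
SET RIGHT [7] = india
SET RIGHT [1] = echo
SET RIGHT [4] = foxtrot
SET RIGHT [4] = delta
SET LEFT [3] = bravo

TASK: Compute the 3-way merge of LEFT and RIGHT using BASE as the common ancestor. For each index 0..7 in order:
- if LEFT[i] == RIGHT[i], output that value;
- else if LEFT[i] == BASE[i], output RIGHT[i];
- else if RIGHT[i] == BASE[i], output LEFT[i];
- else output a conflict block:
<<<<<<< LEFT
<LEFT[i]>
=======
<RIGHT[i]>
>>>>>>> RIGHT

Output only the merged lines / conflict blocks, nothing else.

Final LEFT:  [echo, hotel, foxtrot, bravo, alpha, hotel, foxtrot, echo]
Final RIGHT: [echo, echo, foxtrot, alpha, delta, hotel, foxtrot, india]
i=0: L=echo R=echo -> agree -> echo
i=1: L=hotel=BASE, R=echo -> take RIGHT -> echo
i=2: L=foxtrot R=foxtrot -> agree -> foxtrot
i=3: L=bravo, R=alpha=BASE -> take LEFT -> bravo
i=4: L=alpha=BASE, R=delta -> take RIGHT -> delta
i=5: L=hotel R=hotel -> agree -> hotel
i=6: L=foxtrot R=foxtrot -> agree -> foxtrot
i=7: L=echo=BASE, R=india -> take RIGHT -> india

Answer: echo
echo
foxtrot
bravo
delta
hotel
foxtrot
india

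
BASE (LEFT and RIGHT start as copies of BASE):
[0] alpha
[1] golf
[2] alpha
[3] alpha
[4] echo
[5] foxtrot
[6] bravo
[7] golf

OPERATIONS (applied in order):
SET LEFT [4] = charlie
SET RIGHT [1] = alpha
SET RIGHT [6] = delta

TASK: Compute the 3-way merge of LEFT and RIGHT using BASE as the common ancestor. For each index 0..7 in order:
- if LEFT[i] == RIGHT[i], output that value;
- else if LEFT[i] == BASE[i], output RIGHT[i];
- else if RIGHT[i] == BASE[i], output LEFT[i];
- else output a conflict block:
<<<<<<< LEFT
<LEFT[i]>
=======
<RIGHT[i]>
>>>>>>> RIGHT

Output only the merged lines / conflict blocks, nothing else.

Answer: alpha
alpha
alpha
alpha
charlie
foxtrot
delta
golf

Derivation:
Final LEFT:  [alpha, golf, alpha, alpha, charlie, foxtrot, bravo, golf]
Final RIGHT: [alpha, alpha, alpha, alpha, echo, foxtrot, delta, golf]
i=0: L=alpha R=alpha -> agree -> alpha
i=1: L=golf=BASE, R=alpha -> take RIGHT -> alpha
i=2: L=alpha R=alpha -> agree -> alpha
i=3: L=alpha R=alpha -> agree -> alpha
i=4: L=charlie, R=echo=BASE -> take LEFT -> charlie
i=5: L=foxtrot R=foxtrot -> agree -> foxtrot
i=6: L=bravo=BASE, R=delta -> take RIGHT -> delta
i=7: L=golf R=golf -> agree -> golf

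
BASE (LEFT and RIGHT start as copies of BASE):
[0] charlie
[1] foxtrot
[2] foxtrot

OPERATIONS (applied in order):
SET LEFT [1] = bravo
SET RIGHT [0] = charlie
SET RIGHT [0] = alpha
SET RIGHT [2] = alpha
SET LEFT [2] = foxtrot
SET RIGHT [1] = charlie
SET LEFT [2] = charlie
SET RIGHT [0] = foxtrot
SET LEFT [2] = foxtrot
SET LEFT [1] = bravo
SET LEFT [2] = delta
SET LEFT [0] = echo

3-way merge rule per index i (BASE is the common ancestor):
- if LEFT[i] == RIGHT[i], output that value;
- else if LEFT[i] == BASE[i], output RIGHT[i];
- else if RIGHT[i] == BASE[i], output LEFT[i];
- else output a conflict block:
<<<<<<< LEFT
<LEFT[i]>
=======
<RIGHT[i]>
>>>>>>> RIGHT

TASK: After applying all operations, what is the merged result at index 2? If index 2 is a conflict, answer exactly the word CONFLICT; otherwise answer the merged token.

Final LEFT:  [echo, bravo, delta]
Final RIGHT: [foxtrot, charlie, alpha]
i=0: BASE=charlie L=echo R=foxtrot all differ -> CONFLICT
i=1: BASE=foxtrot L=bravo R=charlie all differ -> CONFLICT
i=2: BASE=foxtrot L=delta R=alpha all differ -> CONFLICT
Index 2 -> CONFLICT

Answer: CONFLICT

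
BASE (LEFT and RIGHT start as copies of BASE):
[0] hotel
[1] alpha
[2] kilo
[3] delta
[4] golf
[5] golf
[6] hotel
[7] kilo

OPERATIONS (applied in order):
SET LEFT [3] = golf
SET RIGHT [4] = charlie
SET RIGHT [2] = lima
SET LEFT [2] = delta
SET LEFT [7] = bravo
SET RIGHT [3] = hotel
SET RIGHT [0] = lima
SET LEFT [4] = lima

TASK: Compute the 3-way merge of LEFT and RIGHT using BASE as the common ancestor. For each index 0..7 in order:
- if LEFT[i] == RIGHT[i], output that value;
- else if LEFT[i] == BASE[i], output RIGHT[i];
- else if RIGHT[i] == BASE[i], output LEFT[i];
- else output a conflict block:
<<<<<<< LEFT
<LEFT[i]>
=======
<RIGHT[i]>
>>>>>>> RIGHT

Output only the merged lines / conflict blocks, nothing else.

Final LEFT:  [hotel, alpha, delta, golf, lima, golf, hotel, bravo]
Final RIGHT: [lima, alpha, lima, hotel, charlie, golf, hotel, kilo]
i=0: L=hotel=BASE, R=lima -> take RIGHT -> lima
i=1: L=alpha R=alpha -> agree -> alpha
i=2: BASE=kilo L=delta R=lima all differ -> CONFLICT
i=3: BASE=delta L=golf R=hotel all differ -> CONFLICT
i=4: BASE=golf L=lima R=charlie all differ -> CONFLICT
i=5: L=golf R=golf -> agree -> golf
i=6: L=hotel R=hotel -> agree -> hotel
i=7: L=bravo, R=kilo=BASE -> take LEFT -> bravo

Answer: lima
alpha
<<<<<<< LEFT
delta
=======
lima
>>>>>>> RIGHT
<<<<<<< LEFT
golf
=======
hotel
>>>>>>> RIGHT
<<<<<<< LEFT
lima
=======
charlie
>>>>>>> RIGHT
golf
hotel
bravo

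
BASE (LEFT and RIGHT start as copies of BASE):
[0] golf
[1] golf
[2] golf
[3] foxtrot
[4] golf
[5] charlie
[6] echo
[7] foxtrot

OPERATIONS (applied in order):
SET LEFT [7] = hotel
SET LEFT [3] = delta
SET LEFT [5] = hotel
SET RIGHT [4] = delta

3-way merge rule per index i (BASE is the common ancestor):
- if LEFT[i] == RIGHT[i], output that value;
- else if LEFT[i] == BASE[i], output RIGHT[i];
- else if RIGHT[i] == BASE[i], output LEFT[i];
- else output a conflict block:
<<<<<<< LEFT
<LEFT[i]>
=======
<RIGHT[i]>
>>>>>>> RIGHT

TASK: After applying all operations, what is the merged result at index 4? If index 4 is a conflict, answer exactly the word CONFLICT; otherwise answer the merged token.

Final LEFT:  [golf, golf, golf, delta, golf, hotel, echo, hotel]
Final RIGHT: [golf, golf, golf, foxtrot, delta, charlie, echo, foxtrot]
i=0: L=golf R=golf -> agree -> golf
i=1: L=golf R=golf -> agree -> golf
i=2: L=golf R=golf -> agree -> golf
i=3: L=delta, R=foxtrot=BASE -> take LEFT -> delta
i=4: L=golf=BASE, R=delta -> take RIGHT -> delta
i=5: L=hotel, R=charlie=BASE -> take LEFT -> hotel
i=6: L=echo R=echo -> agree -> echo
i=7: L=hotel, R=foxtrot=BASE -> take LEFT -> hotel
Index 4 -> delta

Answer: delta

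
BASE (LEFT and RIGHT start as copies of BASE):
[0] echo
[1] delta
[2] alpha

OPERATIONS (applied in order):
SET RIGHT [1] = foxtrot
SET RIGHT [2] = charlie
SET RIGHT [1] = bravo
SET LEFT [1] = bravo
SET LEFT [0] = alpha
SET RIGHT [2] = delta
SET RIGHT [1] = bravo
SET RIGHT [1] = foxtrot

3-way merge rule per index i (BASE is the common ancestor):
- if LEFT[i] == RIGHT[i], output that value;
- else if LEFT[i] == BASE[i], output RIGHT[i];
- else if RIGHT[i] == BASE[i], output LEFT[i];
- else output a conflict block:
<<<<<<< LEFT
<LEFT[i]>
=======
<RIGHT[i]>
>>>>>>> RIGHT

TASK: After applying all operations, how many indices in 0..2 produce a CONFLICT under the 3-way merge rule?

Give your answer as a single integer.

Final LEFT:  [alpha, bravo, alpha]
Final RIGHT: [echo, foxtrot, delta]
i=0: L=alpha, R=echo=BASE -> take LEFT -> alpha
i=1: BASE=delta L=bravo R=foxtrot all differ -> CONFLICT
i=2: L=alpha=BASE, R=delta -> take RIGHT -> delta
Conflict count: 1

Answer: 1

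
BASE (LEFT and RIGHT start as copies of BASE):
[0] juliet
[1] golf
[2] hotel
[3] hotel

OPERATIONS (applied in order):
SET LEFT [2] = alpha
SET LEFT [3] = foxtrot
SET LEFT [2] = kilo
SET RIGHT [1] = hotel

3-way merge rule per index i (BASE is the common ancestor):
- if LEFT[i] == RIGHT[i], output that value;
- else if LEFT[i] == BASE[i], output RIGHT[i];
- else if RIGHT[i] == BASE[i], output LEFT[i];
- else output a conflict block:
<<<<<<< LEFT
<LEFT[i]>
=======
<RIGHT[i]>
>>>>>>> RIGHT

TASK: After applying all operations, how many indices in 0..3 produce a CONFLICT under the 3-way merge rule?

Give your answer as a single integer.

Final LEFT:  [juliet, golf, kilo, foxtrot]
Final RIGHT: [juliet, hotel, hotel, hotel]
i=0: L=juliet R=juliet -> agree -> juliet
i=1: L=golf=BASE, R=hotel -> take RIGHT -> hotel
i=2: L=kilo, R=hotel=BASE -> take LEFT -> kilo
i=3: L=foxtrot, R=hotel=BASE -> take LEFT -> foxtrot
Conflict count: 0

Answer: 0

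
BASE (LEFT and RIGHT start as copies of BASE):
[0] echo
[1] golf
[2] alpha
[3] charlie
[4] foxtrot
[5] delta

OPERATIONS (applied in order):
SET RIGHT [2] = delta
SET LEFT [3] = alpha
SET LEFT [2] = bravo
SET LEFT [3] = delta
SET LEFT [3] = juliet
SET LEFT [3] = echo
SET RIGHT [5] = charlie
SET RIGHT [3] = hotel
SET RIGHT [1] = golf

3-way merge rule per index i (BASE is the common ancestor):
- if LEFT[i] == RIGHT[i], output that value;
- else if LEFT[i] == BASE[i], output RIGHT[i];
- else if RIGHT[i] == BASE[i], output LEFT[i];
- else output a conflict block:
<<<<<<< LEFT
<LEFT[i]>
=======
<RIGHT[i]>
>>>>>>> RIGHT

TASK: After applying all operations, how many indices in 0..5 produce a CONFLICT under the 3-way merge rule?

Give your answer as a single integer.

Answer: 2

Derivation:
Final LEFT:  [echo, golf, bravo, echo, foxtrot, delta]
Final RIGHT: [echo, golf, delta, hotel, foxtrot, charlie]
i=0: L=echo R=echo -> agree -> echo
i=1: L=golf R=golf -> agree -> golf
i=2: BASE=alpha L=bravo R=delta all differ -> CONFLICT
i=3: BASE=charlie L=echo R=hotel all differ -> CONFLICT
i=4: L=foxtrot R=foxtrot -> agree -> foxtrot
i=5: L=delta=BASE, R=charlie -> take RIGHT -> charlie
Conflict count: 2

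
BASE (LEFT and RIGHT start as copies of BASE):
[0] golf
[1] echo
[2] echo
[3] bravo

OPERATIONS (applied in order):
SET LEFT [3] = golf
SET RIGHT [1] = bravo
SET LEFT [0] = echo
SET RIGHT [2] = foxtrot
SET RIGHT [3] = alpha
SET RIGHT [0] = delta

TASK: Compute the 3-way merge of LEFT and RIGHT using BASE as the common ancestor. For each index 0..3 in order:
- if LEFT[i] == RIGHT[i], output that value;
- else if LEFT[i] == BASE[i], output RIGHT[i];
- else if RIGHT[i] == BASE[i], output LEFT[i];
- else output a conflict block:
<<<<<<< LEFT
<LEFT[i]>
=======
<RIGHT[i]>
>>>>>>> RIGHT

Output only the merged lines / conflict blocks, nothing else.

Final LEFT:  [echo, echo, echo, golf]
Final RIGHT: [delta, bravo, foxtrot, alpha]
i=0: BASE=golf L=echo R=delta all differ -> CONFLICT
i=1: L=echo=BASE, R=bravo -> take RIGHT -> bravo
i=2: L=echo=BASE, R=foxtrot -> take RIGHT -> foxtrot
i=3: BASE=bravo L=golf R=alpha all differ -> CONFLICT

Answer: <<<<<<< LEFT
echo
=======
delta
>>>>>>> RIGHT
bravo
foxtrot
<<<<<<< LEFT
golf
=======
alpha
>>>>>>> RIGHT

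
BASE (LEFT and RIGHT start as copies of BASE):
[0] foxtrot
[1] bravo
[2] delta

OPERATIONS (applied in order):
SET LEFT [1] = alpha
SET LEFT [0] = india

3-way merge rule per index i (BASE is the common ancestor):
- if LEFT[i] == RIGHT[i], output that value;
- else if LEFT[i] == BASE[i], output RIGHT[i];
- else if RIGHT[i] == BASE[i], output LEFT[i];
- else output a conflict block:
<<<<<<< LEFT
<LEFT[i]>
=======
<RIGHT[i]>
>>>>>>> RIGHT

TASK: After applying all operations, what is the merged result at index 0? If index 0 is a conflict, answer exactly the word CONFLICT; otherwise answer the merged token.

Final LEFT:  [india, alpha, delta]
Final RIGHT: [foxtrot, bravo, delta]
i=0: L=india, R=foxtrot=BASE -> take LEFT -> india
i=1: L=alpha, R=bravo=BASE -> take LEFT -> alpha
i=2: L=delta R=delta -> agree -> delta
Index 0 -> india

Answer: india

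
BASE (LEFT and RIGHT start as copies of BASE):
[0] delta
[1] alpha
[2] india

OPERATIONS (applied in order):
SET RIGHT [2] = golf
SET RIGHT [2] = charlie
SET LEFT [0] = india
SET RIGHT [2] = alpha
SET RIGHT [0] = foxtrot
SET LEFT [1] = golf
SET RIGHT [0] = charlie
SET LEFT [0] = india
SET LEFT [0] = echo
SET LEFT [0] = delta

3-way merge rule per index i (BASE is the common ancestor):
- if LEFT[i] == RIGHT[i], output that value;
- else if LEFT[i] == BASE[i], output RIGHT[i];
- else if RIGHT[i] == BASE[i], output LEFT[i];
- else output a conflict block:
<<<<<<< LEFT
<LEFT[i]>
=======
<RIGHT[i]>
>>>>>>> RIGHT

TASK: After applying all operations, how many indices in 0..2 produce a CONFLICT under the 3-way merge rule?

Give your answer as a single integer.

Answer: 0

Derivation:
Final LEFT:  [delta, golf, india]
Final RIGHT: [charlie, alpha, alpha]
i=0: L=delta=BASE, R=charlie -> take RIGHT -> charlie
i=1: L=golf, R=alpha=BASE -> take LEFT -> golf
i=2: L=india=BASE, R=alpha -> take RIGHT -> alpha
Conflict count: 0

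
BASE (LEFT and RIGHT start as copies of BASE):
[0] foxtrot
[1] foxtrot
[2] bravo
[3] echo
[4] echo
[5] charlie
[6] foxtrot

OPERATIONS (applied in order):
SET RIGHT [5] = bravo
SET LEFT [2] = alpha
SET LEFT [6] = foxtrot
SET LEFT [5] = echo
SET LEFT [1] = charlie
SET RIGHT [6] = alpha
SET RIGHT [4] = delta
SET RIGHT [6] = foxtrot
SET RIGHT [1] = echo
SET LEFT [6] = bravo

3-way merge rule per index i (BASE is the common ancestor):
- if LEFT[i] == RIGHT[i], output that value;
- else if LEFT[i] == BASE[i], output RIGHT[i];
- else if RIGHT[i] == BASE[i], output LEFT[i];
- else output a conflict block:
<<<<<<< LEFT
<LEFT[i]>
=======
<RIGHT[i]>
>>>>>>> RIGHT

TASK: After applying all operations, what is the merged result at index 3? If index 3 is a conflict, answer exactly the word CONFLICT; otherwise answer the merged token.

Answer: echo

Derivation:
Final LEFT:  [foxtrot, charlie, alpha, echo, echo, echo, bravo]
Final RIGHT: [foxtrot, echo, bravo, echo, delta, bravo, foxtrot]
i=0: L=foxtrot R=foxtrot -> agree -> foxtrot
i=1: BASE=foxtrot L=charlie R=echo all differ -> CONFLICT
i=2: L=alpha, R=bravo=BASE -> take LEFT -> alpha
i=3: L=echo R=echo -> agree -> echo
i=4: L=echo=BASE, R=delta -> take RIGHT -> delta
i=5: BASE=charlie L=echo R=bravo all differ -> CONFLICT
i=6: L=bravo, R=foxtrot=BASE -> take LEFT -> bravo
Index 3 -> echo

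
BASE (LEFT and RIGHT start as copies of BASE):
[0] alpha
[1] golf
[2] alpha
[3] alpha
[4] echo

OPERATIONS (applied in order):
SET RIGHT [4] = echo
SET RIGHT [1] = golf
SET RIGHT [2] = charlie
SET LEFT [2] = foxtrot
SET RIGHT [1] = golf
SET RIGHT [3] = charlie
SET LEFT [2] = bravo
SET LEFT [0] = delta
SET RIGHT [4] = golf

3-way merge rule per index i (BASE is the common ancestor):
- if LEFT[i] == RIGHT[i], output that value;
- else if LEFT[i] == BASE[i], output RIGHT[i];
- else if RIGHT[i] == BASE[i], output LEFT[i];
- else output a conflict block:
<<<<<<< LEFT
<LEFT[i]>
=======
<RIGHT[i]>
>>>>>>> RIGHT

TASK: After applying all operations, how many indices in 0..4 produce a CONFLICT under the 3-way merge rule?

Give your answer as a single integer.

Final LEFT:  [delta, golf, bravo, alpha, echo]
Final RIGHT: [alpha, golf, charlie, charlie, golf]
i=0: L=delta, R=alpha=BASE -> take LEFT -> delta
i=1: L=golf R=golf -> agree -> golf
i=2: BASE=alpha L=bravo R=charlie all differ -> CONFLICT
i=3: L=alpha=BASE, R=charlie -> take RIGHT -> charlie
i=4: L=echo=BASE, R=golf -> take RIGHT -> golf
Conflict count: 1

Answer: 1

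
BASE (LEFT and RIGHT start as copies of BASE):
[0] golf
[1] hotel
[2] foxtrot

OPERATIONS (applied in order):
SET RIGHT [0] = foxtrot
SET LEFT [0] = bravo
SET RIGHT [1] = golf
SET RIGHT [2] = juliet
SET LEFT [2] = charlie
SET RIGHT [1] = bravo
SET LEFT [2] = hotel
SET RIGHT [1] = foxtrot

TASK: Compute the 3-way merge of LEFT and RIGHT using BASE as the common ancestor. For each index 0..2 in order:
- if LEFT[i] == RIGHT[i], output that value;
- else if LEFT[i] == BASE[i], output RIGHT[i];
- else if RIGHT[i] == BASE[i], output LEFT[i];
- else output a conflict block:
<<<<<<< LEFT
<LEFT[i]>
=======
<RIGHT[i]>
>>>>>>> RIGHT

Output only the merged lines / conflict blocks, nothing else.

Answer: <<<<<<< LEFT
bravo
=======
foxtrot
>>>>>>> RIGHT
foxtrot
<<<<<<< LEFT
hotel
=======
juliet
>>>>>>> RIGHT

Derivation:
Final LEFT:  [bravo, hotel, hotel]
Final RIGHT: [foxtrot, foxtrot, juliet]
i=0: BASE=golf L=bravo R=foxtrot all differ -> CONFLICT
i=1: L=hotel=BASE, R=foxtrot -> take RIGHT -> foxtrot
i=2: BASE=foxtrot L=hotel R=juliet all differ -> CONFLICT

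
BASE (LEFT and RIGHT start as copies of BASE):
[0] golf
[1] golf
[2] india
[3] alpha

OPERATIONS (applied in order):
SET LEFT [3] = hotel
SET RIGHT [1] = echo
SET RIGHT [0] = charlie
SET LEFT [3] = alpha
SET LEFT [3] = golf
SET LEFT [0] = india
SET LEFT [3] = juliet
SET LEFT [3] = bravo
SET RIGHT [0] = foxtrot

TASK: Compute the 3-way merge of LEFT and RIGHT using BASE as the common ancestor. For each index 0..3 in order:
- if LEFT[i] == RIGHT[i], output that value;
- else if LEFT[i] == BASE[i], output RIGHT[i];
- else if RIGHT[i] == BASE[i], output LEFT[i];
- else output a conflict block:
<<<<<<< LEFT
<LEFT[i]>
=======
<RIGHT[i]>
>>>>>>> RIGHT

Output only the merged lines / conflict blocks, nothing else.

Answer: <<<<<<< LEFT
india
=======
foxtrot
>>>>>>> RIGHT
echo
india
bravo

Derivation:
Final LEFT:  [india, golf, india, bravo]
Final RIGHT: [foxtrot, echo, india, alpha]
i=0: BASE=golf L=india R=foxtrot all differ -> CONFLICT
i=1: L=golf=BASE, R=echo -> take RIGHT -> echo
i=2: L=india R=india -> agree -> india
i=3: L=bravo, R=alpha=BASE -> take LEFT -> bravo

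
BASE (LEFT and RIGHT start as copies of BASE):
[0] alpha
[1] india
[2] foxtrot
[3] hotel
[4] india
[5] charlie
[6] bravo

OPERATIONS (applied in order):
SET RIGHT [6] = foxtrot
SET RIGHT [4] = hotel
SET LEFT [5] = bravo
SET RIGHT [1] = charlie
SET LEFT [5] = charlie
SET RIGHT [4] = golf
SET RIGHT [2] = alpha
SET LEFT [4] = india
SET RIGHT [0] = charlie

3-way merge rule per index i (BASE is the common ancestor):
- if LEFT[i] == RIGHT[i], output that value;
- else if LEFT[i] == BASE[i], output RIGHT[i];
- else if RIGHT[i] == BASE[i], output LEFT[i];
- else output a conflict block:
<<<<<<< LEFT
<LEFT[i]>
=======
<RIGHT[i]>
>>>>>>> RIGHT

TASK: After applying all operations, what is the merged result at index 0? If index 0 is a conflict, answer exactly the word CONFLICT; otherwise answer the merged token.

Final LEFT:  [alpha, india, foxtrot, hotel, india, charlie, bravo]
Final RIGHT: [charlie, charlie, alpha, hotel, golf, charlie, foxtrot]
i=0: L=alpha=BASE, R=charlie -> take RIGHT -> charlie
i=1: L=india=BASE, R=charlie -> take RIGHT -> charlie
i=2: L=foxtrot=BASE, R=alpha -> take RIGHT -> alpha
i=3: L=hotel R=hotel -> agree -> hotel
i=4: L=india=BASE, R=golf -> take RIGHT -> golf
i=5: L=charlie R=charlie -> agree -> charlie
i=6: L=bravo=BASE, R=foxtrot -> take RIGHT -> foxtrot
Index 0 -> charlie

Answer: charlie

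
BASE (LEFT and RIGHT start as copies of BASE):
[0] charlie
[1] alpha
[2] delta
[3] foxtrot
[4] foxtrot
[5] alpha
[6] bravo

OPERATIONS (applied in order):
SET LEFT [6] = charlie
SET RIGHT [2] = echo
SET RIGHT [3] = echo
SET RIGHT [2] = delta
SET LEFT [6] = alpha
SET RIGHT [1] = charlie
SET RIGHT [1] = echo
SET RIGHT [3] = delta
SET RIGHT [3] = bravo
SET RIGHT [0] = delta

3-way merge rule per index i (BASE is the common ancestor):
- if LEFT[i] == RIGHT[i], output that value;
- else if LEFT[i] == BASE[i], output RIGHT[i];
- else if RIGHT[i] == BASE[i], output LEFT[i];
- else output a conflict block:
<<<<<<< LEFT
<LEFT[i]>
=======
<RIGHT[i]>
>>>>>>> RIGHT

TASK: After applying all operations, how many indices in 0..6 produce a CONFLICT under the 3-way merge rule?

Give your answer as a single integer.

Final LEFT:  [charlie, alpha, delta, foxtrot, foxtrot, alpha, alpha]
Final RIGHT: [delta, echo, delta, bravo, foxtrot, alpha, bravo]
i=0: L=charlie=BASE, R=delta -> take RIGHT -> delta
i=1: L=alpha=BASE, R=echo -> take RIGHT -> echo
i=2: L=delta R=delta -> agree -> delta
i=3: L=foxtrot=BASE, R=bravo -> take RIGHT -> bravo
i=4: L=foxtrot R=foxtrot -> agree -> foxtrot
i=5: L=alpha R=alpha -> agree -> alpha
i=6: L=alpha, R=bravo=BASE -> take LEFT -> alpha
Conflict count: 0

Answer: 0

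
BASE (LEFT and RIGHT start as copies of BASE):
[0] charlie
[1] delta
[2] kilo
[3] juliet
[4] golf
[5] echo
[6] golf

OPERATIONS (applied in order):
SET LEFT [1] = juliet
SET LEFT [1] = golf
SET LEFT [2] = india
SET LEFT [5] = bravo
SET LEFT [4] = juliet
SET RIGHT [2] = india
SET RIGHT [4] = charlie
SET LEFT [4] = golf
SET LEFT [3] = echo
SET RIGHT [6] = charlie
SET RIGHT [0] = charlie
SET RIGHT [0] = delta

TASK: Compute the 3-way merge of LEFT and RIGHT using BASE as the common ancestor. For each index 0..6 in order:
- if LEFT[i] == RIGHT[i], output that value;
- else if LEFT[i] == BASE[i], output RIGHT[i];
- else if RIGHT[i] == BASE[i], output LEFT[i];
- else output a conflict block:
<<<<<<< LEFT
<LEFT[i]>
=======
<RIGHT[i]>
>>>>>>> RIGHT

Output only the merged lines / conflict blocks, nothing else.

Final LEFT:  [charlie, golf, india, echo, golf, bravo, golf]
Final RIGHT: [delta, delta, india, juliet, charlie, echo, charlie]
i=0: L=charlie=BASE, R=delta -> take RIGHT -> delta
i=1: L=golf, R=delta=BASE -> take LEFT -> golf
i=2: L=india R=india -> agree -> india
i=3: L=echo, R=juliet=BASE -> take LEFT -> echo
i=4: L=golf=BASE, R=charlie -> take RIGHT -> charlie
i=5: L=bravo, R=echo=BASE -> take LEFT -> bravo
i=6: L=golf=BASE, R=charlie -> take RIGHT -> charlie

Answer: delta
golf
india
echo
charlie
bravo
charlie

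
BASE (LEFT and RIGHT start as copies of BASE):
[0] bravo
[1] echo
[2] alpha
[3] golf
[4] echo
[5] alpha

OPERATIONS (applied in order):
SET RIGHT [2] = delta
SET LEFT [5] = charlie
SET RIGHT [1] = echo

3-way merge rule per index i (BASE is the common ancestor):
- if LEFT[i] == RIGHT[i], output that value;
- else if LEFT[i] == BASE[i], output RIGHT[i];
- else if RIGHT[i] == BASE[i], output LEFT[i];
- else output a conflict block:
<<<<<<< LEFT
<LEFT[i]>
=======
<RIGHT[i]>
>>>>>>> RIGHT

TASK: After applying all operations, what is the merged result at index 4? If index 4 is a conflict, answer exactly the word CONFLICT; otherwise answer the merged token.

Answer: echo

Derivation:
Final LEFT:  [bravo, echo, alpha, golf, echo, charlie]
Final RIGHT: [bravo, echo, delta, golf, echo, alpha]
i=0: L=bravo R=bravo -> agree -> bravo
i=1: L=echo R=echo -> agree -> echo
i=2: L=alpha=BASE, R=delta -> take RIGHT -> delta
i=3: L=golf R=golf -> agree -> golf
i=4: L=echo R=echo -> agree -> echo
i=5: L=charlie, R=alpha=BASE -> take LEFT -> charlie
Index 4 -> echo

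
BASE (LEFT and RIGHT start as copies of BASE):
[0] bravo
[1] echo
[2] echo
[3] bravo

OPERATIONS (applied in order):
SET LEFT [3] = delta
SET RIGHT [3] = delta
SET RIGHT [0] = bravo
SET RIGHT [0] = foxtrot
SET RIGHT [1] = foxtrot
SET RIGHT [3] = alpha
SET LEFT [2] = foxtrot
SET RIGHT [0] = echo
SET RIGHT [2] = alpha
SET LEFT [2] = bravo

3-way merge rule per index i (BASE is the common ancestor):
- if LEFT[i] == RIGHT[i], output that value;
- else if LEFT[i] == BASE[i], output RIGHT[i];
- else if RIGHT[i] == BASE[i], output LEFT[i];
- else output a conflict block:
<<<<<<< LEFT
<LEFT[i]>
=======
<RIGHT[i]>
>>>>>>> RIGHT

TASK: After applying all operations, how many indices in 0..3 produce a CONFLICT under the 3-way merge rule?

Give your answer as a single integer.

Answer: 2

Derivation:
Final LEFT:  [bravo, echo, bravo, delta]
Final RIGHT: [echo, foxtrot, alpha, alpha]
i=0: L=bravo=BASE, R=echo -> take RIGHT -> echo
i=1: L=echo=BASE, R=foxtrot -> take RIGHT -> foxtrot
i=2: BASE=echo L=bravo R=alpha all differ -> CONFLICT
i=3: BASE=bravo L=delta R=alpha all differ -> CONFLICT
Conflict count: 2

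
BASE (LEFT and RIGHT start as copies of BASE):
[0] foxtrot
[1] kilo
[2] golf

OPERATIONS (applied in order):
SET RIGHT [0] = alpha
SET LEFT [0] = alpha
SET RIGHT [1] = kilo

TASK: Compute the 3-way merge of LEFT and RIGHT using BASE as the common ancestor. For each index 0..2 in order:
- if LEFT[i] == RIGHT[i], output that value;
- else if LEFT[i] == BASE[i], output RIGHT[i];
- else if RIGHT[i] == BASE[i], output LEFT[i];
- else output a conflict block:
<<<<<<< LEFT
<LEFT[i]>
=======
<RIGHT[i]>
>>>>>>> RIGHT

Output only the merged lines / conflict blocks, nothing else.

Final LEFT:  [alpha, kilo, golf]
Final RIGHT: [alpha, kilo, golf]
i=0: L=alpha R=alpha -> agree -> alpha
i=1: L=kilo R=kilo -> agree -> kilo
i=2: L=golf R=golf -> agree -> golf

Answer: alpha
kilo
golf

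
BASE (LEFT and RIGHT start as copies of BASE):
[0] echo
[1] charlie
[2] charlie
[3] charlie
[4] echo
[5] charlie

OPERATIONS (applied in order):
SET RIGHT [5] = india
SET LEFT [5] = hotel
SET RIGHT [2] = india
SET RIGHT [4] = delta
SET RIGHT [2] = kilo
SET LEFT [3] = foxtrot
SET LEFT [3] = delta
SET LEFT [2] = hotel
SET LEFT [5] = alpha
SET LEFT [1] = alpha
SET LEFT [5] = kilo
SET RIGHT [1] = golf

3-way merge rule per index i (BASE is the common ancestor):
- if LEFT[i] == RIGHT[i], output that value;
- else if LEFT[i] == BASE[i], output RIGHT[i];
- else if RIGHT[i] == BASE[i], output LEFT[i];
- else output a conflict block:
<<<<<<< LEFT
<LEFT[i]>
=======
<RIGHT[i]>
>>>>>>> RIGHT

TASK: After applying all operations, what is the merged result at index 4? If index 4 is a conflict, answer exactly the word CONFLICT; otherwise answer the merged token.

Answer: delta

Derivation:
Final LEFT:  [echo, alpha, hotel, delta, echo, kilo]
Final RIGHT: [echo, golf, kilo, charlie, delta, india]
i=0: L=echo R=echo -> agree -> echo
i=1: BASE=charlie L=alpha R=golf all differ -> CONFLICT
i=2: BASE=charlie L=hotel R=kilo all differ -> CONFLICT
i=3: L=delta, R=charlie=BASE -> take LEFT -> delta
i=4: L=echo=BASE, R=delta -> take RIGHT -> delta
i=5: BASE=charlie L=kilo R=india all differ -> CONFLICT
Index 4 -> delta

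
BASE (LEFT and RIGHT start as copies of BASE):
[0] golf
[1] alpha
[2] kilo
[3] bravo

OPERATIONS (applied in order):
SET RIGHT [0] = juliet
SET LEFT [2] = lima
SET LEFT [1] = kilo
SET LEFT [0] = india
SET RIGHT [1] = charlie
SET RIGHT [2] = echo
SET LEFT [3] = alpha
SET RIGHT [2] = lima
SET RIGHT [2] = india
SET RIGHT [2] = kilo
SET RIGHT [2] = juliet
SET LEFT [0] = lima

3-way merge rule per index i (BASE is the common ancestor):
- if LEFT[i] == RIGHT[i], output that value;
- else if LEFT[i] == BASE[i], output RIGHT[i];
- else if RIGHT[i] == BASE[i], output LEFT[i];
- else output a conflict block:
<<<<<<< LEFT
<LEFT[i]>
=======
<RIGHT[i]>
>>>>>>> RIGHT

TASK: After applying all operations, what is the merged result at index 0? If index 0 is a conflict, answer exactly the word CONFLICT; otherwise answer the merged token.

Final LEFT:  [lima, kilo, lima, alpha]
Final RIGHT: [juliet, charlie, juliet, bravo]
i=0: BASE=golf L=lima R=juliet all differ -> CONFLICT
i=1: BASE=alpha L=kilo R=charlie all differ -> CONFLICT
i=2: BASE=kilo L=lima R=juliet all differ -> CONFLICT
i=3: L=alpha, R=bravo=BASE -> take LEFT -> alpha
Index 0 -> CONFLICT

Answer: CONFLICT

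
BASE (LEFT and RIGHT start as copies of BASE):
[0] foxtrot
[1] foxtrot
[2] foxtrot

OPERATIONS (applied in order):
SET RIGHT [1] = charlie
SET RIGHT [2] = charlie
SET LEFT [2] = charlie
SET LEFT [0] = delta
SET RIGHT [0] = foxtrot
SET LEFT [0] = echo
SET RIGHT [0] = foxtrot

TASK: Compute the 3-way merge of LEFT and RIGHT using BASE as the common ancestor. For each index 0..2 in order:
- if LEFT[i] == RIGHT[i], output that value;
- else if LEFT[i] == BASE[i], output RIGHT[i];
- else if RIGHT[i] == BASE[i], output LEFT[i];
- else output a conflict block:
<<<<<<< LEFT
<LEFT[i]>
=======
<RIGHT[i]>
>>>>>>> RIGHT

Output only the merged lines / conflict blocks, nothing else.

Final LEFT:  [echo, foxtrot, charlie]
Final RIGHT: [foxtrot, charlie, charlie]
i=0: L=echo, R=foxtrot=BASE -> take LEFT -> echo
i=1: L=foxtrot=BASE, R=charlie -> take RIGHT -> charlie
i=2: L=charlie R=charlie -> agree -> charlie

Answer: echo
charlie
charlie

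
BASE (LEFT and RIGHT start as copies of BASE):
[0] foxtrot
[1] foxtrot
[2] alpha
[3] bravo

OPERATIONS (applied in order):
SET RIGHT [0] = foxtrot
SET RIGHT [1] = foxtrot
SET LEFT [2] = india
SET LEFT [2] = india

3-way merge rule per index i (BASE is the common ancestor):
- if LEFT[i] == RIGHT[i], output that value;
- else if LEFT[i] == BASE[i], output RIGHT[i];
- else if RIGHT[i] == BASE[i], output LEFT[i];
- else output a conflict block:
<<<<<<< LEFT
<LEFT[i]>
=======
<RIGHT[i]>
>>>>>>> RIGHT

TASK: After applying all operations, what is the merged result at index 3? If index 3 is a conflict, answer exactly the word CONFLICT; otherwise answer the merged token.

Final LEFT:  [foxtrot, foxtrot, india, bravo]
Final RIGHT: [foxtrot, foxtrot, alpha, bravo]
i=0: L=foxtrot R=foxtrot -> agree -> foxtrot
i=1: L=foxtrot R=foxtrot -> agree -> foxtrot
i=2: L=india, R=alpha=BASE -> take LEFT -> india
i=3: L=bravo R=bravo -> agree -> bravo
Index 3 -> bravo

Answer: bravo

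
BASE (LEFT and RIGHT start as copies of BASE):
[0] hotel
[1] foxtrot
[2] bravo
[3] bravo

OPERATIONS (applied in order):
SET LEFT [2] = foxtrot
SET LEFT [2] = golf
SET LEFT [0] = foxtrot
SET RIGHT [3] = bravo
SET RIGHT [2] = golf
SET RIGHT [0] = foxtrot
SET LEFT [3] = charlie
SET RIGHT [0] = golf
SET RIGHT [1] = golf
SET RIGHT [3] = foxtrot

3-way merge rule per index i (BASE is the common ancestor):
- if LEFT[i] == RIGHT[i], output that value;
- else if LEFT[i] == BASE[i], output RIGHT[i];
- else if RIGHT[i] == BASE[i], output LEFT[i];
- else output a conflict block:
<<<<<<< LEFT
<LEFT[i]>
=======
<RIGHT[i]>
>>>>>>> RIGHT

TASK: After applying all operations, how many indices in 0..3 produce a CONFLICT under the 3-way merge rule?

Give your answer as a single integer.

Answer: 2

Derivation:
Final LEFT:  [foxtrot, foxtrot, golf, charlie]
Final RIGHT: [golf, golf, golf, foxtrot]
i=0: BASE=hotel L=foxtrot R=golf all differ -> CONFLICT
i=1: L=foxtrot=BASE, R=golf -> take RIGHT -> golf
i=2: L=golf R=golf -> agree -> golf
i=3: BASE=bravo L=charlie R=foxtrot all differ -> CONFLICT
Conflict count: 2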